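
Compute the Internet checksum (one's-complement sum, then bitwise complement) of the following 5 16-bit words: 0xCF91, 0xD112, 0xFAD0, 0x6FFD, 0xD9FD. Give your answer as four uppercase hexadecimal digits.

One's-complement addition (fold any carry out of bit 15 back into bit 0):
  0xCF91 + 0xD112 = 0x1A0A3 → wrap carry → 0xA0A4
  0xA0A4 + 0xFAD0 = 0x19B74 → wrap carry → 0x9B75
  0x9B75 + 0x6FFD = 0x10B72 → wrap carry → 0x0B73
  0x0B73 + 0xD9FD = 0x0E570
One's-complement sum = 0xE570.
Checksum = ~0xE570 & 0xFFFF = 0x1A8F.

1A8F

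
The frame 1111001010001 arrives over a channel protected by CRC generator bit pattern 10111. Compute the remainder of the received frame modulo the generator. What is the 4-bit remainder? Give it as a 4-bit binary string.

1000

Modulo-2 division of 1111001010001 by 10111:
  pos 0: 11110 XOR 10111 = 01001
  pos 1: 10010 XOR 10111 = 00101
  pos 3: 10110 XOR 10111 = 00001
  pos 7: 11000 XOR 10111 = 01111
  pos 8: 11111 XOR 10111 = 01000
Remainder = 1000 (nonzero — an error is detected).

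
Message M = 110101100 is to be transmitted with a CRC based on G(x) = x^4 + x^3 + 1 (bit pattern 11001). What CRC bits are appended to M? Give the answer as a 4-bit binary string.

0011

Append 4 zeros: 1101011000000. Divide by 11001 (XOR where the leading bit is 1):
  pos 0: 11010 XOR 11001 = 00011
  pos 3: 11110 XOR 11001 = 00111
  pos 5: 11100 XOR 11001 = 00101
  pos 7: 10100 XOR 11001 = 01101
  pos 8: 11010 XOR 11001 = 00011
Remainder (last 4 bits) = 0011. This is the CRC / FCS.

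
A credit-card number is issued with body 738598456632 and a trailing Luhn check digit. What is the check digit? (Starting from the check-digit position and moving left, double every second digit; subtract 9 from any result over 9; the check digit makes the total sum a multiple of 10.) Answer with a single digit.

Partial digits right→left: 2 3 6 6 5 4 8 9 5 8 3 7
Double every second digit counting from the check-digit position (so the 1st, 3rd, 5th, ... of the partial from the right).
  doubled (with −9 where >9): 4 3 1 7 1 6 → sum 22
  kept as-is: 3 6 4 9 8 7 → sum 37
Total = 22 + 37 = 59.
Check digit = (10 − (59 mod 10)) mod 10 = 1.

1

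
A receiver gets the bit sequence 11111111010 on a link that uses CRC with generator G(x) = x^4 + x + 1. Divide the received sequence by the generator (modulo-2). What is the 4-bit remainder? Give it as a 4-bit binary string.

0000

Modulo-2 division of 11111111010 by 10011:
  pos 0: 11111 XOR 10011 = 01100
  pos 1: 11001 XOR 10011 = 01010
  pos 2: 10101 XOR 10011 = 00110
  pos 4: 11010 XOR 10011 = 01001
  pos 5: 10011 XOR 10011 = 00000
Remainder = 0000 (zero — the frame passes the CRC check).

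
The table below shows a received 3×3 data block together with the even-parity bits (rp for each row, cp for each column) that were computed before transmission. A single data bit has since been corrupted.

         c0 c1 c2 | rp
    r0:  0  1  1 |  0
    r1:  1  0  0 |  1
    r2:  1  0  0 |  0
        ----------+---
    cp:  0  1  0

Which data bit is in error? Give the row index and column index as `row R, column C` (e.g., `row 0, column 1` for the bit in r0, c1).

row 2, column 2

Recompute each row's even parity and compare to rp:
  r0: data parity 0, sent rp 0 → ok
  r1: data parity 1, sent rp 1 → ok
  r2: data parity 1, sent rp 0 → mismatch
Recompute each column's even parity and compare to cp:
  c0: data parity 0, sent cp 0 → ok
  c1: data parity 1, sent cp 1 → ok
  c2: data parity 1, sent cp 0 → mismatch
Exactly one row (r2) and one column (c2) fail → the flipped bit is at their intersection.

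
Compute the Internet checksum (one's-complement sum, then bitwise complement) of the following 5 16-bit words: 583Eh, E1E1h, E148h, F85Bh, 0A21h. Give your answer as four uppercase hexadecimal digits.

One's-complement addition (fold any carry out of bit 15 back into bit 0):
  0x583E + 0xE1E1 = 0x13A1F → wrap carry → 0x3A20
  0x3A20 + 0xE148 = 0x11B68 → wrap carry → 0x1B69
  0x1B69 + 0xF85B = 0x113C4 → wrap carry → 0x13C5
  0x13C5 + 0x0A21 = 0x01DE6
One's-complement sum = 0x1DE6.
Checksum = ~0x1DE6 & 0xFFFF = 0xE219.

E219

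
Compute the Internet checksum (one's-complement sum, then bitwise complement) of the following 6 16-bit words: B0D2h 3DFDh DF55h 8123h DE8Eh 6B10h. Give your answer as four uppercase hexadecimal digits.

6717

One's-complement addition (fold any carry out of bit 15 back into bit 0):
  0xB0D2 + 0x3DFD = 0x0EECF
  0xEECF + 0xDF55 = 0x1CE24 → wrap carry → 0xCE25
  0xCE25 + 0x8123 = 0x14F48 → wrap carry → 0x4F49
  0x4F49 + 0xDE8E = 0x12DD7 → wrap carry → 0x2DD8
  0x2DD8 + 0x6B10 = 0x098E8
One's-complement sum = 0x98E8.
Checksum = ~0x98E8 & 0xFFFF = 0x6717.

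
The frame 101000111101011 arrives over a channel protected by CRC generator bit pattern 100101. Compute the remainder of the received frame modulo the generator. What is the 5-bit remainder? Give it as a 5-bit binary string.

Modulo-2 division of 101000111101011 by 100101:
  pos 0: 101000 XOR 100101 = 001101
  pos 2: 110111 XOR 100101 = 010010
  pos 3: 100101 XOR 100101 = 000000
  pos 9: 101011 XOR 100101 = 001110
Remainder = 01110 (nonzero — an error is detected).

01110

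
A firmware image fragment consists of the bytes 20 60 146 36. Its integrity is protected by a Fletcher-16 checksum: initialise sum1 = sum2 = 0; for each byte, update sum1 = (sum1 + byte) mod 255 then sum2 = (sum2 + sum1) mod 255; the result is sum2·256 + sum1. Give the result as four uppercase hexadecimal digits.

Running sums (mod 255):
  after byte 0 (20): sum1=20, sum2=20
  after byte 1 (60): sum1=80, sum2=100
  after byte 2 (146): sum1=226, sum2=71
  after byte 3 (36): sum1=7, sum2=78
Checksum = sum2·256 + sum1 = 78·256 + 7 = 19975 = 0x4E07.

4E07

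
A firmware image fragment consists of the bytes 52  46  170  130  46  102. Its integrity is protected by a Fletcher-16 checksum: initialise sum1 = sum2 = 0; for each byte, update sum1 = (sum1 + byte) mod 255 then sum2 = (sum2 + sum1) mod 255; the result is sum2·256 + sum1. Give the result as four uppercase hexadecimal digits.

1524

Running sums (mod 255):
  after byte 0 (52): sum1=52, sum2=52
  after byte 1 (46): sum1=98, sum2=150
  after byte 2 (170): sum1=13, sum2=163
  after byte 3 (130): sum1=143, sum2=51
  after byte 4 (46): sum1=189, sum2=240
  after byte 5 (102): sum1=36, sum2=21
Checksum = sum2·256 + sum1 = 21·256 + 36 = 5412 = 0x1524.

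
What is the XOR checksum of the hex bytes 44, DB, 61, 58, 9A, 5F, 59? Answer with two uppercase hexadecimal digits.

3A

XOR the bytes together:
  start with 0x44
  0x44 ⊕ 0xDB = 0x9F
  0x9F ⊕ 0x61 = 0xFE
  0xFE ⊕ 0x58 = 0xA6
  0xA6 ⊕ 0x9A = 0x3C
  0x3C ⊕ 0x5F = 0x63
  0x63 ⊕ 0x59 = 0x3A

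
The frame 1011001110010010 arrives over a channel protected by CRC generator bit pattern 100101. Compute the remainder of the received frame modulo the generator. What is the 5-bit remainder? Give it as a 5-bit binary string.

Modulo-2 division of 1011001110010010 by 100101:
  pos 0: 101100 XOR 100101 = 001001
  pos 2: 100111 XOR 100101 = 000010
  pos 6: 101001 XOR 100101 = 001100
  pos 8: 110000 XOR 100101 = 010101
  pos 9: 101011 XOR 100101 = 001110
Remainder = 11100 (nonzero — an error is detected).

11100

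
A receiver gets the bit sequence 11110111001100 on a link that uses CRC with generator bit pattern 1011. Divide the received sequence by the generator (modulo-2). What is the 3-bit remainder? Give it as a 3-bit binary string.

Modulo-2 division of 11110111001100 by 1011:
  pos 0: 1111 XOR 1011 = 0100
  pos 1: 1000 XOR 1011 = 0011
  pos 3: 1111 XOR 1011 = 0100
  pos 4: 1001 XOR 1011 = 0010
  pos 6: 1000 XOR 1011 = 0011
  pos 8: 1111 XOR 1011 = 0100
  pos 9: 1000 XOR 1011 = 0011
Remainder = 110 (nonzero — an error is detected).

110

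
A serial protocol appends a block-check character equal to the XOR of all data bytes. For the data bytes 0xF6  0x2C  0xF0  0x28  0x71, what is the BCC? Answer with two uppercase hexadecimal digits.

XOR the bytes together:
  start with 0xF6
  0xF6 ⊕ 0x2C = 0xDA
  0xDA ⊕ 0xF0 = 0x2A
  0x2A ⊕ 0x28 = 0x02
  0x02 ⊕ 0x71 = 0x73

73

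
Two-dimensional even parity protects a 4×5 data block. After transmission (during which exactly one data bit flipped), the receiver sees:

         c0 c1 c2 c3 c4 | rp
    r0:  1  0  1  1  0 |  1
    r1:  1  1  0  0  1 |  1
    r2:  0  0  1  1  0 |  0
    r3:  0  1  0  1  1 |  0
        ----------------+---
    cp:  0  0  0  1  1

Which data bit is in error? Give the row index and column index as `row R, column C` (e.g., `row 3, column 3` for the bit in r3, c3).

row 3, column 4

Recompute each row's even parity and compare to rp:
  r0: data parity 1, sent rp 1 → ok
  r1: data parity 1, sent rp 1 → ok
  r2: data parity 0, sent rp 0 → ok
  r3: data parity 1, sent rp 0 → mismatch
Recompute each column's even parity and compare to cp:
  c0: data parity 0, sent cp 0 → ok
  c1: data parity 0, sent cp 0 → ok
  c2: data parity 0, sent cp 0 → ok
  c3: data parity 1, sent cp 1 → ok
  c4: data parity 0, sent cp 1 → mismatch
Exactly one row (r3) and one column (c4) fail → the flipped bit is at their intersection.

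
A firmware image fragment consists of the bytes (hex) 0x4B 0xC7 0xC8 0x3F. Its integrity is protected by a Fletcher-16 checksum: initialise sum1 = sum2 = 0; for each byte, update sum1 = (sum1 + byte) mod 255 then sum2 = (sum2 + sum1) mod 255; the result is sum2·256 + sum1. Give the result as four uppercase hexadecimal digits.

Running sums (mod 255):
  after byte 0 (0x4B): sum1=75, sum2=75
  after byte 1 (0xC7): sum1=19, sum2=94
  after byte 2 (0xC8): sum1=219, sum2=58
  after byte 3 (0x3F): sum1=27, sum2=85
Checksum = sum2·256 + sum1 = 85·256 + 27 = 21787 = 0x551B.

551B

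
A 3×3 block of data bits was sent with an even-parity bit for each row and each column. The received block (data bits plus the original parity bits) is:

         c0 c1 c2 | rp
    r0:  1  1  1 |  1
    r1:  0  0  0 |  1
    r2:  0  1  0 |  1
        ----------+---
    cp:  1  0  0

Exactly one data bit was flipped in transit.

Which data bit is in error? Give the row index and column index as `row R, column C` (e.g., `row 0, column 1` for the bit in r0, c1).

row 1, column 2

Recompute each row's even parity and compare to rp:
  r0: data parity 1, sent rp 1 → ok
  r1: data parity 0, sent rp 1 → mismatch
  r2: data parity 1, sent rp 1 → ok
Recompute each column's even parity and compare to cp:
  c0: data parity 1, sent cp 1 → ok
  c1: data parity 0, sent cp 0 → ok
  c2: data parity 1, sent cp 0 → mismatch
Exactly one row (r1) and one column (c2) fail → the flipped bit is at their intersection.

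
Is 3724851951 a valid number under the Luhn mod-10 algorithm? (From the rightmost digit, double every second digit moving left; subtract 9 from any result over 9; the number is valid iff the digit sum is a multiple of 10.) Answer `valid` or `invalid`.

invalid

From the right, keep odd positions and double even positions (subtract 9 from any doubled value over 9):
  doubled (positions 2,4,...): 1 2 7 4 6 → sum 20
  kept (positions 1,3,...): 1 9 5 4 7 → sum 26
Total = 46.
46 mod 10 = 6, so the number is invalid.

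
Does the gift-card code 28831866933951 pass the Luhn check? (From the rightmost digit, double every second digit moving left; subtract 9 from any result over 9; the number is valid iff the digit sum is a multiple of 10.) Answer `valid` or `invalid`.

From the right, keep odd positions and double even positions (subtract 9 from any doubled value over 9):
  doubled (positions 2,4,...): 1 6 9 3 2 7 4 → sum 32
  kept (positions 1,3,...): 1 9 3 6 8 3 8 → sum 38
Total = 70.
70 mod 10 = 0, so the number is valid.

valid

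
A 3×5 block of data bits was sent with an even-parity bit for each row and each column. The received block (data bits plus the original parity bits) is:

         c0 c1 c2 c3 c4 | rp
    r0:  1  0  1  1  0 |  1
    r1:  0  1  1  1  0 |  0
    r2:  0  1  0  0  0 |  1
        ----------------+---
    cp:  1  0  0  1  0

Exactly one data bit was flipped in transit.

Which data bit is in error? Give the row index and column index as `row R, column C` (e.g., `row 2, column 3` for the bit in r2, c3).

row 1, column 3

Recompute each row's even parity and compare to rp:
  r0: data parity 1, sent rp 1 → ok
  r1: data parity 1, sent rp 0 → mismatch
  r2: data parity 1, sent rp 1 → ok
Recompute each column's even parity and compare to cp:
  c0: data parity 1, sent cp 1 → ok
  c1: data parity 0, sent cp 0 → ok
  c2: data parity 0, sent cp 0 → ok
  c3: data parity 0, sent cp 1 → mismatch
  c4: data parity 0, sent cp 0 → ok
Exactly one row (r1) and one column (c3) fail → the flipped bit is at their intersection.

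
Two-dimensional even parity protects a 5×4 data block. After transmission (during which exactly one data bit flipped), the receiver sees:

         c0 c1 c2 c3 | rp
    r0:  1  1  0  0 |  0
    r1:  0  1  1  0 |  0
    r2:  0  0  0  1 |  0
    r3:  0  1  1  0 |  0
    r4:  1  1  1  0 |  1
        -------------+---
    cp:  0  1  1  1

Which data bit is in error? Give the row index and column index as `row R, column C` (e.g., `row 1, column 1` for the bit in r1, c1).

Recompute each row's even parity and compare to rp:
  r0: data parity 0, sent rp 0 → ok
  r1: data parity 0, sent rp 0 → ok
  r2: data parity 1, sent rp 0 → mismatch
  r3: data parity 0, sent rp 0 → ok
  r4: data parity 1, sent rp 1 → ok
Recompute each column's even parity and compare to cp:
  c0: data parity 0, sent cp 0 → ok
  c1: data parity 0, sent cp 1 → mismatch
  c2: data parity 1, sent cp 1 → ok
  c3: data parity 1, sent cp 1 → ok
Exactly one row (r2) and one column (c1) fail → the flipped bit is at their intersection.

row 2, column 1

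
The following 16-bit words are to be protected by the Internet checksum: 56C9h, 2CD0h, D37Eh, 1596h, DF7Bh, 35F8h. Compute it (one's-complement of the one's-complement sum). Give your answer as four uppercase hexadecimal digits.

7DDD

One's-complement addition (fold any carry out of bit 15 back into bit 0):
  0x56C9 + 0x2CD0 = 0x08399
  0x8399 + 0xD37E = 0x15717 → wrap carry → 0x5718
  0x5718 + 0x1596 = 0x06CAE
  0x6CAE + 0xDF7B = 0x14C29 → wrap carry → 0x4C2A
  0x4C2A + 0x35F8 = 0x08222
One's-complement sum = 0x8222.
Checksum = ~0x8222 & 0xFFFF = 0x7DDD.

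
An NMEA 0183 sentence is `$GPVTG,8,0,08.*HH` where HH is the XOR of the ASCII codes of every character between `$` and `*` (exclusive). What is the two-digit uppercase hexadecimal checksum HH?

XOR the ASCII codes of the payload characters:
  'G' = 0x47 → acc = 0x47
  'P' = 0x50 → acc = 0x17
  'V' = 0x56 → acc = 0x41
  'T' = 0x54 → acc = 0x15
  'G' = 0x47 → acc = 0x52
  ',' = 0x2C → acc = 0x7E
  '8' = 0x38 → acc = 0x46
  ',' = 0x2C → acc = 0x6A
  '0' = 0x30 → acc = 0x5A
  ',' = 0x2C → acc = 0x76
  '0' = 0x30 → acc = 0x46
  '8' = 0x38 → acc = 0x7E
  '.' = 0x2E → acc = 0x50
Checksum = 0x50.

50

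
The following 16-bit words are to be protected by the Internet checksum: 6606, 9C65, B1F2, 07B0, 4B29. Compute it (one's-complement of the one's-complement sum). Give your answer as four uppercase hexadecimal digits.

One's-complement addition (fold any carry out of bit 15 back into bit 0):
  0x6606 + 0x9C65 = 0x1026B → wrap carry → 0x026C
  0x026C + 0xB1F2 = 0x0B45E
  0xB45E + 0x07B0 = 0x0BC0E
  0xBC0E + 0x4B29 = 0x10737 → wrap carry → 0x0738
One's-complement sum = 0x0738.
Checksum = ~0x0738 & 0xFFFF = 0xF8C7.

F8C7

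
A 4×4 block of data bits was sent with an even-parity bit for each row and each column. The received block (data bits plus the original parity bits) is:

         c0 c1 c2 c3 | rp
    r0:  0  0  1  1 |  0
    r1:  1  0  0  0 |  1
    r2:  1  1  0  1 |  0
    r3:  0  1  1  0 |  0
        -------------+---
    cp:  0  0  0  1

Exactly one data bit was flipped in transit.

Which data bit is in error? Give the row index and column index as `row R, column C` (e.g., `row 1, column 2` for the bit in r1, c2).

Recompute each row's even parity and compare to rp:
  r0: data parity 0, sent rp 0 → ok
  r1: data parity 1, sent rp 1 → ok
  r2: data parity 1, sent rp 0 → mismatch
  r3: data parity 0, sent rp 0 → ok
Recompute each column's even parity and compare to cp:
  c0: data parity 0, sent cp 0 → ok
  c1: data parity 0, sent cp 0 → ok
  c2: data parity 0, sent cp 0 → ok
  c3: data parity 0, sent cp 1 → mismatch
Exactly one row (r2) and one column (c3) fail → the flipped bit is at their intersection.

row 2, column 3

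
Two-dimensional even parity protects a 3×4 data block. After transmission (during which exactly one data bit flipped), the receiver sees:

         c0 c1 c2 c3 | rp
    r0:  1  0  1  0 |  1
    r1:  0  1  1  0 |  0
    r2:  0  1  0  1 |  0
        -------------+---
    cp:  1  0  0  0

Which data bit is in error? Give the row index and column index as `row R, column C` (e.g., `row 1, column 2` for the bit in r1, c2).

Recompute each row's even parity and compare to rp:
  r0: data parity 0, sent rp 1 → mismatch
  r1: data parity 0, sent rp 0 → ok
  r2: data parity 0, sent rp 0 → ok
Recompute each column's even parity and compare to cp:
  c0: data parity 1, sent cp 1 → ok
  c1: data parity 0, sent cp 0 → ok
  c2: data parity 0, sent cp 0 → ok
  c3: data parity 1, sent cp 0 → mismatch
Exactly one row (r0) and one column (c3) fail → the flipped bit is at their intersection.

row 0, column 3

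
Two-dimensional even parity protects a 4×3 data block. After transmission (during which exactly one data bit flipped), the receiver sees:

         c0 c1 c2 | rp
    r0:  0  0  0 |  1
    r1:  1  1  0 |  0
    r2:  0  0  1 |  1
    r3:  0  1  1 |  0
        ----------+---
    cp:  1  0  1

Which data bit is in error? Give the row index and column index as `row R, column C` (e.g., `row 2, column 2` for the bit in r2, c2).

row 0, column 2

Recompute each row's even parity and compare to rp:
  r0: data parity 0, sent rp 1 → mismatch
  r1: data parity 0, sent rp 0 → ok
  r2: data parity 1, sent rp 1 → ok
  r3: data parity 0, sent rp 0 → ok
Recompute each column's even parity and compare to cp:
  c0: data parity 1, sent cp 1 → ok
  c1: data parity 0, sent cp 0 → ok
  c2: data parity 0, sent cp 1 → mismatch
Exactly one row (r0) and one column (c2) fail → the flipped bit is at their intersection.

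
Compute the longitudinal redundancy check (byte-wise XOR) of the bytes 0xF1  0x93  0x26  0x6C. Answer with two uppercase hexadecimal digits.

XOR the bytes together:
  start with 0xF1
  0xF1 ⊕ 0x93 = 0x62
  0x62 ⊕ 0x26 = 0x44
  0x44 ⊕ 0x6C = 0x28

28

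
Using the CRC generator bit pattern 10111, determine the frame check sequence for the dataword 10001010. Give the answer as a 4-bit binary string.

Append 4 zeros: 100010100000. Divide by 10111 (XOR where the leading bit is 1):
  pos 0: 10001 XOR 10111 = 00110
  pos 2: 11001 XOR 10111 = 01110
  pos 3: 11100 XOR 10111 = 01011
  pos 4: 10110 XOR 10111 = 00001
Remainder (last 4 bits) = 1000. This is the CRC / FCS.

1000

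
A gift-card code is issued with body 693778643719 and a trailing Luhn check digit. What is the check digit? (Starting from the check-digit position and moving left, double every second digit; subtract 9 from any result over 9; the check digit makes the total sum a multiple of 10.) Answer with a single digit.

1

Partial digits right→left: 9 1 7 3 4 6 8 7 7 3 9 6
Double every second digit counting from the check-digit position (so the 1st, 3rd, 5th, ... of the partial from the right).
  doubled (with −9 where >9): 9 5 8 7 5 9 → sum 43
  kept as-is: 1 3 6 7 3 6 → sum 26
Total = 43 + 26 = 69.
Check digit = (10 − (69 mod 10)) mod 10 = 1.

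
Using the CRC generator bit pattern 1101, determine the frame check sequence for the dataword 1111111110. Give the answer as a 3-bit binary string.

100

Append 3 zeros: 1111111110000. Divide by 1101 (XOR where the leading bit is 1):
  pos 0: 1111 XOR 1101 = 0010
  pos 2: 1011 XOR 1101 = 0110
  pos 3: 1101 XOR 1101 = 0000
  pos 7: 1100 XOR 1101 = 0001
Remainder (last 3 bits) = 100. This is the CRC / FCS.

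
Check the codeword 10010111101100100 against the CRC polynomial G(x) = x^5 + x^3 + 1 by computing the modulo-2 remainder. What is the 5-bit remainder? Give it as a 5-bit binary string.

11101

Modulo-2 division of 10010111101100100 by 101001:
  pos 0: 100101 XOR 101001 = 001100
  pos 2: 110011 XOR 101001 = 011010
  pos 3: 110101 XOR 101001 = 011100
  pos 4: 111000 XOR 101001 = 010001
  pos 5: 100011 XOR 101001 = 001010
  pos 7: 101010 XOR 101001 = 000011
  pos 11: 110100 XOR 101001 = 011101
Remainder = 11101 (nonzero — an error is detected).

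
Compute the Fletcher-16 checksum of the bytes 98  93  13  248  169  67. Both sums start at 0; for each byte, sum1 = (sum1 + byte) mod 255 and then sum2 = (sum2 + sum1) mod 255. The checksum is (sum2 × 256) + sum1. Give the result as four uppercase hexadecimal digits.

D6B2

Running sums (mod 255):
  after byte 0 (98): sum1=98, sum2=98
  after byte 1 (93): sum1=191, sum2=34
  after byte 2 (13): sum1=204, sum2=238
  after byte 3 (248): sum1=197, sum2=180
  after byte 4 (169): sum1=111, sum2=36
  after byte 5 (67): sum1=178, sum2=214
Checksum = sum2·256 + sum1 = 214·256 + 178 = 54962 = 0xD6B2.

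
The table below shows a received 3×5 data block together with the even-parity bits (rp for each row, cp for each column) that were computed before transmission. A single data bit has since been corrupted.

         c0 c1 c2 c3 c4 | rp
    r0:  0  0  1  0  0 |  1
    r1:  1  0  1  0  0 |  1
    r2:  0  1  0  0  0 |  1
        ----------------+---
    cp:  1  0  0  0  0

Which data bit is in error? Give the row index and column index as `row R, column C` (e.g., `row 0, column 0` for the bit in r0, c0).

row 1, column 1

Recompute each row's even parity and compare to rp:
  r0: data parity 1, sent rp 1 → ok
  r1: data parity 0, sent rp 1 → mismatch
  r2: data parity 1, sent rp 1 → ok
Recompute each column's even parity and compare to cp:
  c0: data parity 1, sent cp 1 → ok
  c1: data parity 1, sent cp 0 → mismatch
  c2: data parity 0, sent cp 0 → ok
  c3: data parity 0, sent cp 0 → ok
  c4: data parity 0, sent cp 0 → ok
Exactly one row (r1) and one column (c1) fail → the flipped bit is at their intersection.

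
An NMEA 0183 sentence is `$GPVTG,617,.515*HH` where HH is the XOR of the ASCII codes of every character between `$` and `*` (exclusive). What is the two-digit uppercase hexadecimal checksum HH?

XOR the ASCII codes of the payload characters:
  'G' = 0x47 → acc = 0x47
  'P' = 0x50 → acc = 0x17
  'V' = 0x56 → acc = 0x41
  'T' = 0x54 → acc = 0x15
  'G' = 0x47 → acc = 0x52
  ',' = 0x2C → acc = 0x7E
  '6' = 0x36 → acc = 0x48
  '1' = 0x31 → acc = 0x79
  '7' = 0x37 → acc = 0x4E
  ',' = 0x2C → acc = 0x62
  '.' = 0x2E → acc = 0x4C
  '5' = 0x35 → acc = 0x79
  '1' = 0x31 → acc = 0x48
  '5' = 0x35 → acc = 0x7D
Checksum = 0x7D.

7D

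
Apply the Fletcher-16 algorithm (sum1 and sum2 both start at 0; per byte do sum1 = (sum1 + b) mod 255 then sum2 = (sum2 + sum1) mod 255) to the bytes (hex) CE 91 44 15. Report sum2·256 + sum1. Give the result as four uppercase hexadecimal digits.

Running sums (mod 255):
  after byte 0 (CE): sum1=206, sum2=206
  after byte 1 (91): sum1=96, sum2=47
  after byte 2 (44): sum1=164, sum2=211
  after byte 3 (15): sum1=185, sum2=141
Checksum = sum2·256 + sum1 = 141·256 + 185 = 36281 = 0x8DB9.

8DB9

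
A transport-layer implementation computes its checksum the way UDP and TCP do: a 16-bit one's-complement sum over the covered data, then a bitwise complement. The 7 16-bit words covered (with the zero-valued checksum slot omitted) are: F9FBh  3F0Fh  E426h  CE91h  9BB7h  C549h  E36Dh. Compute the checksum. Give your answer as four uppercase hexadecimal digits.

One's-complement addition (fold any carry out of bit 15 back into bit 0):
  0xF9FB + 0x3F0F = 0x1390A → wrap carry → 0x390B
  0x390B + 0xE426 = 0x11D31 → wrap carry → 0x1D32
  0x1D32 + 0xCE91 = 0x0EBC3
  0xEBC3 + 0x9BB7 = 0x1877A → wrap carry → 0x877B
  0x877B + 0xC549 = 0x14CC4 → wrap carry → 0x4CC5
  0x4CC5 + 0xE36D = 0x13032 → wrap carry → 0x3033
One's-complement sum = 0x3033.
Checksum = ~0x3033 & 0xFFFF = 0xCFCC.

CFCC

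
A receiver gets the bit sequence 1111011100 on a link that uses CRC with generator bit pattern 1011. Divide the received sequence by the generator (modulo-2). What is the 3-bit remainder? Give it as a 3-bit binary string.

Modulo-2 division of 1111011100 by 1011:
  pos 0: 1111 XOR 1011 = 0100
  pos 1: 1000 XOR 1011 = 0011
  pos 3: 1111 XOR 1011 = 0100
  pos 4: 1001 XOR 1011 = 0010
  pos 6: 1000 XOR 1011 = 0011
Remainder = 011 (nonzero — an error is detected).

011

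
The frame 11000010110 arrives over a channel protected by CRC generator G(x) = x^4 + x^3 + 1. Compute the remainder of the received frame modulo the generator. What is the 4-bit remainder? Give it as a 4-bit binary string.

Modulo-2 division of 11000010110 by 11001:
  pos 0: 11000 XOR 11001 = 00001
  pos 4: 10101 XOR 11001 = 01100
  pos 5: 11001 XOR 11001 = 00000
Remainder = 0000 (zero — the frame passes the CRC check).

0000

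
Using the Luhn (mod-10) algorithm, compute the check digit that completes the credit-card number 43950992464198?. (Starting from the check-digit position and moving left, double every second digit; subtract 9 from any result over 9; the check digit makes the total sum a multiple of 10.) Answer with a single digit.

9

Partial digits right→left: 8 9 1 4 6 4 2 9 9 0 5 9 3 4
Double every second digit counting from the check-digit position (so the 1st, 3rd, 5th, ... of the partial from the right).
  doubled (with −9 where >9): 7 2 3 4 9 1 6 → sum 32
  kept as-is: 9 4 4 9 0 9 4 → sum 39
Total = 32 + 39 = 71.
Check digit = (10 − (71 mod 10)) mod 10 = 9.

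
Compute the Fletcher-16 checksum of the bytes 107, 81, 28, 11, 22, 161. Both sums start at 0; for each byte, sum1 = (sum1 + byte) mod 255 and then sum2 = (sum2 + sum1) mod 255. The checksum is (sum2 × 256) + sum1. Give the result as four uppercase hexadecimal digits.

7A9B

Running sums (mod 255):
  after byte 0 (107): sum1=107, sum2=107
  after byte 1 (81): sum1=188, sum2=40
  after byte 2 (28): sum1=216, sum2=1
  after byte 3 (11): sum1=227, sum2=228
  after byte 4 (22): sum1=249, sum2=222
  after byte 5 (161): sum1=155, sum2=122
Checksum = sum2·256 + sum1 = 122·256 + 155 = 31387 = 0x7A9B.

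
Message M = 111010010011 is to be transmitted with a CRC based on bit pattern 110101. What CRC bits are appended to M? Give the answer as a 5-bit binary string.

Append 5 zeros: 11101001001100000. Divide by 110101 (XOR where the leading bit is 1):
  pos 0: 111010 XOR 110101 = 001111
  pos 2: 111101 XOR 110101 = 001000
  pos 4: 100000 XOR 110101 = 010101
  pos 5: 101011 XOR 110101 = 011110
  pos 6: 111101 XOR 110101 = 001000
  pos 8: 100000 XOR 110101 = 010101
  pos 9: 101010 XOR 110101 = 011111
  pos 10: 111110 XOR 110101 = 001011
Remainder (last 5 bits) = 10110. This is the CRC / FCS.

10110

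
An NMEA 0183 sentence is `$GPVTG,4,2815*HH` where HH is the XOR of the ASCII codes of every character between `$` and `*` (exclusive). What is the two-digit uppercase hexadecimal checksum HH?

XOR the ASCII codes of the payload characters:
  'G' = 0x47 → acc = 0x47
  'P' = 0x50 → acc = 0x17
  'V' = 0x56 → acc = 0x41
  'T' = 0x54 → acc = 0x15
  'G' = 0x47 → acc = 0x52
  ',' = 0x2C → acc = 0x7E
  '4' = 0x34 → acc = 0x4A
  ',' = 0x2C → acc = 0x66
  '2' = 0x32 → acc = 0x54
  '8' = 0x38 → acc = 0x6C
  '1' = 0x31 → acc = 0x5D
  '5' = 0x35 → acc = 0x68
Checksum = 0x68.

68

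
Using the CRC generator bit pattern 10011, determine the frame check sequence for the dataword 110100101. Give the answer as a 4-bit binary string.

Append 4 zeros: 1101001010000. Divide by 10011 (XOR where the leading bit is 1):
  pos 0: 11010 XOR 10011 = 01001
  pos 1: 10010 XOR 10011 = 00001
  pos 5: 11010 XOR 10011 = 01001
  pos 6: 10010 XOR 10011 = 00001
Remainder (last 4 bits) = 0100. This is the CRC / FCS.

0100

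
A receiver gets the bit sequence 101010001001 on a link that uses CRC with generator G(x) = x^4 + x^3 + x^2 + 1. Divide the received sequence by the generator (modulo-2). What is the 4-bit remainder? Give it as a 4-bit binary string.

0001

Modulo-2 division of 101010001001 by 11101:
  pos 0: 10101 XOR 11101 = 01000
  pos 1: 10000 XOR 11101 = 01101
  pos 2: 11010 XOR 11101 = 00111
  pos 4: 11101 XOR 11101 = 00000
Remainder = 0001 (nonzero — an error is detected).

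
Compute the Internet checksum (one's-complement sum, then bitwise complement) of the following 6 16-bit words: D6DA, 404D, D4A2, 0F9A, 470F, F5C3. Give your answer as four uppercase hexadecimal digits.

One's-complement addition (fold any carry out of bit 15 back into bit 0):
  0xD6DA + 0x404D = 0x11727 → wrap carry → 0x1728
  0x1728 + 0xD4A2 = 0x0EBCA
  0xEBCA + 0x0F9A = 0x0FB64
  0xFB64 + 0x470F = 0x14273 → wrap carry → 0x4274
  0x4274 + 0xF5C3 = 0x13837 → wrap carry → 0x3838
One's-complement sum = 0x3838.
Checksum = ~0x3838 & 0xFFFF = 0xC7C7.

C7C7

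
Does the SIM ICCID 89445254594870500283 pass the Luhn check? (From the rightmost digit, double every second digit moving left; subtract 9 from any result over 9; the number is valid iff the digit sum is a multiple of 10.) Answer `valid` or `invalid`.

From the right, keep odd positions and double even positions (subtract 9 from any doubled value over 9):
  doubled (positions 2,4,...): 7 0 1 5 8 1 1 1 8 7 → sum 39
  kept (positions 1,3,...): 3 2 0 0 8 9 4 2 4 9 → sum 41
Total = 80.
80 mod 10 = 0, so the number is valid.

valid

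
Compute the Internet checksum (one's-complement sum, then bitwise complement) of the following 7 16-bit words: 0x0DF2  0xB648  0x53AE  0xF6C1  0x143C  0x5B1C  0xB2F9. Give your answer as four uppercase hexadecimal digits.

One's-complement addition (fold any carry out of bit 15 back into bit 0):
  0x0DF2 + 0xB648 = 0x0C43A
  0xC43A + 0x53AE = 0x117E8 → wrap carry → 0x17E9
  0x17E9 + 0xF6C1 = 0x10EAA → wrap carry → 0x0EAB
  0x0EAB + 0x143C = 0x022E7
  0x22E7 + 0x5B1C = 0x07E03
  0x7E03 + 0xB2F9 = 0x130FC → wrap carry → 0x30FD
One's-complement sum = 0x30FD.
Checksum = ~0x30FD & 0xFFFF = 0xCF02.

CF02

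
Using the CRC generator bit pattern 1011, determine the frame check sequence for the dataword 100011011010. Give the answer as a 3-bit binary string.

100

Append 3 zeros: 100011011010000. Divide by 1011 (XOR where the leading bit is 1):
  pos 0: 1000 XOR 1011 = 0011
  pos 2: 1111 XOR 1011 = 0100
  pos 3: 1000 XOR 1011 = 0011
  pos 5: 1111 XOR 1011 = 0100
  pos 6: 1000 XOR 1011 = 0011
  pos 8: 1110 XOR 1011 = 0101
  pos 9: 1010 XOR 1011 = 0001
Remainder (last 3 bits) = 100. This is the CRC / FCS.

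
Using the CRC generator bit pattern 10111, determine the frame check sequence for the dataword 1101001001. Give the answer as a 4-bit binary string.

Append 4 zeros: 11010010010000. Divide by 10111 (XOR where the leading bit is 1):
  pos 0: 11010 XOR 10111 = 01101
  pos 1: 11010 XOR 10111 = 01101
  pos 2: 11011 XOR 10111 = 01100
  pos 3: 11000 XOR 10111 = 01111
  pos 4: 11110 XOR 10111 = 01001
  pos 5: 10011 XOR 10111 = 00100
  pos 7: 10000 XOR 10111 = 00111
  pos 9: 11100 XOR 10111 = 01011
Remainder (last 4 bits) = 1011. This is the CRC / FCS.

1011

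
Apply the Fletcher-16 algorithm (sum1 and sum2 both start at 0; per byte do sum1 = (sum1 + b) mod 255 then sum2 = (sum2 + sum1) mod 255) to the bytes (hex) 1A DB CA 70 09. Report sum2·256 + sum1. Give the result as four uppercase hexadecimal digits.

Running sums (mod 255):
  after byte 0 (1A): sum1=26, sum2=26
  after byte 1 (DB): sum1=245, sum2=16
  after byte 2 (CA): sum1=192, sum2=208
  after byte 3 (70): sum1=49, sum2=2
  after byte 4 (09): sum1=58, sum2=60
Checksum = sum2·256 + sum1 = 60·256 + 58 = 15418 = 0x3C3A.

3C3A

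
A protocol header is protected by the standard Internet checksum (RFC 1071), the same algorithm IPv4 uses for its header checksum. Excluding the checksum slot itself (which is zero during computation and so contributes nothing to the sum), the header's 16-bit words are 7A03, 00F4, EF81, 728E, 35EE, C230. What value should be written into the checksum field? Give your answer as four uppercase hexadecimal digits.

One's-complement addition (fold any carry out of bit 15 back into bit 0):
  0x7A03 + 0x00F4 = 0x07AF7
  0x7AF7 + 0xEF81 = 0x16A78 → wrap carry → 0x6A79
  0x6A79 + 0x728E = 0x0DD07
  0xDD07 + 0x35EE = 0x112F5 → wrap carry → 0x12F6
  0x12F6 + 0xC230 = 0x0D526
One's-complement sum = 0xD526.
Checksum = ~0xD526 & 0xFFFF = 0x2AD9.

2AD9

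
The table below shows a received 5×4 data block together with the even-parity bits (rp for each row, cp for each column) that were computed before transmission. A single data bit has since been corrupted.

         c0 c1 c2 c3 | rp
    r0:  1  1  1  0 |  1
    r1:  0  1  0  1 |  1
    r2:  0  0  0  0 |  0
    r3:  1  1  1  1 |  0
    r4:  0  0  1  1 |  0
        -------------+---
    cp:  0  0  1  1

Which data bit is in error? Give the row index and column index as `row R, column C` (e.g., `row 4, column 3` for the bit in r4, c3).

Recompute each row's even parity and compare to rp:
  r0: data parity 1, sent rp 1 → ok
  r1: data parity 0, sent rp 1 → mismatch
  r2: data parity 0, sent rp 0 → ok
  r3: data parity 0, sent rp 0 → ok
  r4: data parity 0, sent rp 0 → ok
Recompute each column's even parity and compare to cp:
  c0: data parity 0, sent cp 0 → ok
  c1: data parity 1, sent cp 0 → mismatch
  c2: data parity 1, sent cp 1 → ok
  c3: data parity 1, sent cp 1 → ok
Exactly one row (r1) and one column (c1) fail → the flipped bit is at their intersection.

row 1, column 1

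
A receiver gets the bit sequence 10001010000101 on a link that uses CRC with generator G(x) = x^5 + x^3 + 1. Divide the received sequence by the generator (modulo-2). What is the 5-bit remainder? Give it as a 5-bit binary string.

00000

Modulo-2 division of 10001010000101 by 101001:
  pos 0: 100010 XOR 101001 = 001011
  pos 2: 101110 XOR 101001 = 000111
  pos 5: 111000 XOR 101001 = 010001
  pos 6: 100011 XOR 101001 = 001010
  pos 8: 101001 XOR 101001 = 000000
Remainder = 00000 (zero — the frame passes the CRC check).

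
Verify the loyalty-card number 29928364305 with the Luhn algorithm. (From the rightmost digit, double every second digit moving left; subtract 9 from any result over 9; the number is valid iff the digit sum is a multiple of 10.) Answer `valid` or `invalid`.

From the right, keep odd positions and double even positions (subtract 9 from any doubled value over 9):
  doubled (positions 2,4,...): 0 8 6 4 9 → sum 27
  kept (positions 1,3,...): 5 3 6 8 9 2 → sum 33
Total = 60.
60 mod 10 = 0, so the number is valid.

valid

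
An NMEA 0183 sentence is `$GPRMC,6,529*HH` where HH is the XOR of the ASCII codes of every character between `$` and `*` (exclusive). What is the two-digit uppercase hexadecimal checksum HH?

XOR the ASCII codes of the payload characters:
  'G' = 0x47 → acc = 0x47
  'P' = 0x50 → acc = 0x17
  'R' = 0x52 → acc = 0x45
  'M' = 0x4D → acc = 0x08
  'C' = 0x43 → acc = 0x4B
  ',' = 0x2C → acc = 0x67
  '6' = 0x36 → acc = 0x51
  ',' = 0x2C → acc = 0x7D
  '5' = 0x35 → acc = 0x48
  '2' = 0x32 → acc = 0x7A
  '9' = 0x39 → acc = 0x43
Checksum = 0x43.

43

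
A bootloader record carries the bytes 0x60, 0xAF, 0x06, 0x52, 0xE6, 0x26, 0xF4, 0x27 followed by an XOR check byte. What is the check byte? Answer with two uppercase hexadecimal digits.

XOR the bytes together:
  start with 0x60
  0x60 ⊕ 0xAF = 0xCF
  0xCF ⊕ 0x06 = 0xC9
  0xC9 ⊕ 0x52 = 0x9B
  0x9B ⊕ 0xE6 = 0x7D
  0x7D ⊕ 0x26 = 0x5B
  0x5B ⊕ 0xF4 = 0xAF
  0xAF ⊕ 0x27 = 0x88

88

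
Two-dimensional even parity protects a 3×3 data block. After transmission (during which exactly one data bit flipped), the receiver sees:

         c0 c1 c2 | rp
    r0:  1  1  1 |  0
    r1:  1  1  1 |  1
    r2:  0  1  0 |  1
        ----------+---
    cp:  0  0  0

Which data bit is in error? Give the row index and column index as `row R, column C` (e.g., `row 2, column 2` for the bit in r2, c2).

Recompute each row's even parity and compare to rp:
  r0: data parity 1, sent rp 0 → mismatch
  r1: data parity 1, sent rp 1 → ok
  r2: data parity 1, sent rp 1 → ok
Recompute each column's even parity and compare to cp:
  c0: data parity 0, sent cp 0 → ok
  c1: data parity 1, sent cp 0 → mismatch
  c2: data parity 0, sent cp 0 → ok
Exactly one row (r0) and one column (c1) fail → the flipped bit is at their intersection.

row 0, column 1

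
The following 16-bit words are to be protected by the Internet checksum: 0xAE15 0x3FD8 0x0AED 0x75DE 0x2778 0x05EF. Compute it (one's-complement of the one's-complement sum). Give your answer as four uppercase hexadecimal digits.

One's-complement addition (fold any carry out of bit 15 back into bit 0):
  0xAE15 + 0x3FD8 = 0x0EDED
  0xEDED + 0x0AED = 0x0F8DA
  0xF8DA + 0x75DE = 0x16EB8 → wrap carry → 0x6EB9
  0x6EB9 + 0x2778 = 0x09631
  0x9631 + 0x05EF = 0x09C20
One's-complement sum = 0x9C20.
Checksum = ~0x9C20 & 0xFFFF = 0x63DF.

63DF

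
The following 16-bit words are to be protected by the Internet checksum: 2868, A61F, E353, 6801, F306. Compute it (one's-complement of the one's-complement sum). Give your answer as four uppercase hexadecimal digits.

One's-complement addition (fold any carry out of bit 15 back into bit 0):
  0x2868 + 0xA61F = 0x0CE87
  0xCE87 + 0xE353 = 0x1B1DA → wrap carry → 0xB1DB
  0xB1DB + 0x6801 = 0x119DC → wrap carry → 0x19DD
  0x19DD + 0xF306 = 0x10CE3 → wrap carry → 0x0CE4
One's-complement sum = 0x0CE4.
Checksum = ~0x0CE4 & 0xFFFF = 0xF31B.

F31B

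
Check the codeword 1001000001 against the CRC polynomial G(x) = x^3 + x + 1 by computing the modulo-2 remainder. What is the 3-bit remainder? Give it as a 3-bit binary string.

000

Modulo-2 division of 1001000001 by 1011:
  pos 0: 1001 XOR 1011 = 0010
  pos 2: 1000 XOR 1011 = 0011
  pos 4: 1100 XOR 1011 = 0111
  pos 5: 1110 XOR 1011 = 0101
  pos 6: 1011 XOR 1011 = 0000
Remainder = 000 (zero — the frame passes the CRC check).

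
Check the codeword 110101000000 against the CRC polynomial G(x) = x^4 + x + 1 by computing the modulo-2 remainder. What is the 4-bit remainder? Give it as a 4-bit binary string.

0000

Modulo-2 division of 110101000000 by 10011:
  pos 0: 11010 XOR 10011 = 01001
  pos 1: 10011 XOR 10011 = 00000
Remainder = 0000 (zero — the frame passes the CRC check).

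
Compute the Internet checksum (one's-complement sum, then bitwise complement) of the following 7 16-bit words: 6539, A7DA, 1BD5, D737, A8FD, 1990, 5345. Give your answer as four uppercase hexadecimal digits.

One's-complement addition (fold any carry out of bit 15 back into bit 0):
  0x6539 + 0xA7DA = 0x10D13 → wrap carry → 0x0D14
  0x0D14 + 0x1BD5 = 0x028E9
  0x28E9 + 0xD737 = 0x10020 → wrap carry → 0x0021
  0x0021 + 0xA8FD = 0x0A91E
  0xA91E + 0x1990 = 0x0C2AE
  0xC2AE + 0x5345 = 0x115F3 → wrap carry → 0x15F4
One's-complement sum = 0x15F4.
Checksum = ~0x15F4 & 0xFFFF = 0xEA0B.

EA0B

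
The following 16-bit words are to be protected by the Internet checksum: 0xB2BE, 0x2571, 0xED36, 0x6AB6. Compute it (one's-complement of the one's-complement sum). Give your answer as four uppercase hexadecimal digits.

CFE2

One's-complement addition (fold any carry out of bit 15 back into bit 0):
  0xB2BE + 0x2571 = 0x0D82F
  0xD82F + 0xED36 = 0x1C565 → wrap carry → 0xC566
  0xC566 + 0x6AB6 = 0x1301C → wrap carry → 0x301D
One's-complement sum = 0x301D.
Checksum = ~0x301D & 0xFFFF = 0xCFE2.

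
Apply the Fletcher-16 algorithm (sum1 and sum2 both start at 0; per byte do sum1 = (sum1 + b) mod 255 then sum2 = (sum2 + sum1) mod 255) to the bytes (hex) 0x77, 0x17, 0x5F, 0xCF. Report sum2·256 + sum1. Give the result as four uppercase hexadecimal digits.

B1BD

Running sums (mod 255):
  after byte 0 (0x77): sum1=119, sum2=119
  after byte 1 (0x17): sum1=142, sum2=6
  after byte 2 (0x5F): sum1=237, sum2=243
  after byte 3 (0xCF): sum1=189, sum2=177
Checksum = sum2·256 + sum1 = 177·256 + 189 = 45501 = 0xB1BD.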